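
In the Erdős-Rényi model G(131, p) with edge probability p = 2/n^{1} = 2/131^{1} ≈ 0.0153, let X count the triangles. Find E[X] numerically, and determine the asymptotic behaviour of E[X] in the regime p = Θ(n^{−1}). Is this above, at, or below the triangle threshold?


Number of potential triangles: C(131, 3) = 366145.
Each occurs with probability p³ ≈ (0.0153)³ ≈ 3.55857e-06.
By linearity: E[X] = C(131, 3)·p³ ≈ 366145 · 3.55857e-06 ≈ 1.303.
Here α = 1, so p = 2/n is exactly at the triangle threshold p ~ 1/n. Asymptotically E[X] → c³/6 = 2³/6 = 4/3 ≈ 1.333, a bounded constant. In this regime the triangle count is asymptotically Poisson(c³/6).

E[X] ≈ 1.303; in regime p = Θ(1/n^{1}) E[X] stays bounded (at the triangle threshold p ~ 1/n).


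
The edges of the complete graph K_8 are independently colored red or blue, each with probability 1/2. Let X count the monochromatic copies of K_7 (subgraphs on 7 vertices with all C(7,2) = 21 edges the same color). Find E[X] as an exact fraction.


Let X = Σ_S X_S over the C(8, 7) = 8 subsets S of size 7, where X_S = 1 if the K_7 on S is monochromatic.
For a fixed S, the K_7 on S has C(7, 2) = 21 edges. P[all 21 edges red] = (1/2)^21, and likewise for blue, so P[monochromatic] = 2·(1/2)^21 = 2^{1 − 21} = 1/1048576.
Summing: E[X] = C(8, 7) · 2^{1 − 21} = 8 · 1/1048576 = 1/131072.
Numerically: E[X] ≈ 0.0000.

E[X] = C(8,7)·2^(1−C(7,2)) = 1/131072 ≈ 0.0000.


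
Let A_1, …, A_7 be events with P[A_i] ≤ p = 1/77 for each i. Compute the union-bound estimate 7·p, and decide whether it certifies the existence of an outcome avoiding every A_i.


Union bound: P[∪_{i=1}^{7} A_i] ≤ Σ_i P[A_i] ≤ 7·p = 7·(1/77) = 1/11.
Numerically: 1/11 ≈ 0.091.
Is 1/11 < 1? YES.
Since P[∪ A_i] ≤ 1/11 < 1, the complement has P[∩ A_i^c] ≥ 1 − 1/11 = 10/11 > 0, so some outcome avoids every A_i.

7·p = 1/11 ≈ 0.091; existence CERTIFIED by the union bound.


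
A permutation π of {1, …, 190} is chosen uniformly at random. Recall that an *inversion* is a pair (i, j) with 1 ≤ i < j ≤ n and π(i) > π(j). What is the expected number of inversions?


Write X = Σ X_I over the C(190, 2) = 17955 pairs i < j, with X_I the indicator of one inversion.
There are 17955 indicators.
For each fixed pair i < j, the values π(i) and π(j) are two distinct elements of {1, …, 190} in uniformly random order; by symmetry P[π(i) > π(j)] = 1/2.
By linearity: E[X] = 17955 · (1/2) = C(190, 2) · (1/2) = 17955/2 = 17955/2 ≈ 8977.500.

E[X] = 17955/2 = 8977.500.


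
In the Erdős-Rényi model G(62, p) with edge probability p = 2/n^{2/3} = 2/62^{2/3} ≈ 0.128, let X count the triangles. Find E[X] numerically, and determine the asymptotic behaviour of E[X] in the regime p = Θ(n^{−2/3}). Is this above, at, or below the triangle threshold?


Number of potential triangles: C(62, 3) = 37820.
Each occurs with probability p³ ≈ (0.128)³ ≈ 2.08117e-03.
By linearity: E[X] = C(62, 3)·p³ ≈ 37820 · 2.08117e-03 ≈ 78.710.
Since α = 2/3 < 1, p = c/n^{2/3} ≫ 1/n is above the triangle threshold p ~ 1/n. Asymptotically E[X] ~ (c³/6)·n^{3(1−α)} = (2³/6)·n^{1} → ∞; triangles are abundant w.h.p.

E[X] ≈ 78.710; in regime p = Θ(1/n^{2/3}) E[X] diverges (above the triangle threshold p ~ 1/n).


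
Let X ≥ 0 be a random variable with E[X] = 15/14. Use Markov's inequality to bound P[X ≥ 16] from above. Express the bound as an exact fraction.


μ = E[X] = 15/14, a = 16.
Markov: P[X ≥ 16] ≤ μ/a = (15/14)/16 = 15/224.
Numerically: ≈ 0.067.
(Since a = 16 > μ = 1.071, the bound 15/224 is < 1 and informative.)

P[X ≥ 16] ≤ 15/224 ≈ 0.067.


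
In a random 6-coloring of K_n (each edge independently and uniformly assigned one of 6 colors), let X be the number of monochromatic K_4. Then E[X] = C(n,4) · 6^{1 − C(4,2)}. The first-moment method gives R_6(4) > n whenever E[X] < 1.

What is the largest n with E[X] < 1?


We need C(n, 4) · 6^{1 − 6} < 1, i.e. C(n, 4) < 6^{6 − 1} = 7776.
Check values of n near the boundary:
  n = 17: C(17, 4) = 2380; 2380 < 7776? YES
  n = 18: C(18, 4) = 3060; 3060 < 7776? YES
  n = 19: C(19, 4) = 3876; 3876 < 7776? YES
  n = 20: C(20, 4) = 4845; 4845 < 7776? YES
  n = 21: C(21, 4) = 5985; 5985 < 7776? YES
  n = 22: C(22, 4) = 7315; 7315 < 7776? YES
  n = 23: C(23, 4) = 8855; 8855 < 7776? NO
  n = 24: C(24, 4) = 10626; 10626 < 7776? NO
  n = 25: C(25, 4) = 12650; 12650 < 7776? NO
The largest n with C(n, 4) < 7776 is n = 22 (where E[X] = 7315/7776 ≈ 0.9407150). Hence R_6(4) > 22, i.e. R_6(4) ≥ 23.

Largest n = 22; hence R_6(4) > 22.


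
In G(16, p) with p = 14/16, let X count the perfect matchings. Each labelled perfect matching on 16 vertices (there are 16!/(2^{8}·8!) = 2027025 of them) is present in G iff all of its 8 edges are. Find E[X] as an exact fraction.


K_16 has 16!/(2^{8}·8!) = 2027025 labelled perfect matchings.
For each such perfect matching H, let X_H = 1 if all 8 edges of H are present in G. Then P[X_H = 1] = p^{8} = (7/8)^{8} = 5764801/16777216.
By linearity: E[X] = Σ_H E[X_H] = 2027025 · p^{8} = 2027025 · 5764801/16777216 = 11685395747025/16777216.
Numerically: E[X] ≈ 6.97e+05.

E[X] = 2027025 · (7/8)^{8} = 11685395747025/16777216 ≈ 6.97e+05.


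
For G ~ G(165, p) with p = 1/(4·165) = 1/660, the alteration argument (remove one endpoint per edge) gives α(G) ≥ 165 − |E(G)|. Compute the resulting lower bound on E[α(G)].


E[|E(G)|] = C(165, 2)·p = 13530 · (1/660) = 41/2.
E[α(G)] ≥ n − E[|E(G)|] = 165 − 41/2 = 289/2.
Numerically: ≈ 144.5000.
(This is only a lower bound; the true E[α(G)] may be larger.)

E[α(G)] ≥ 289/2 ≈ 144.5000.


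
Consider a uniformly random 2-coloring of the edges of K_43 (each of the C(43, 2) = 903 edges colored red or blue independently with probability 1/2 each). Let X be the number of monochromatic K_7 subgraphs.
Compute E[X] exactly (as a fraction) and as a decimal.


Let X = Σ_S X_S over the C(43, 7) = 32224114 subsets S of size 7, where X_S = 1 if the K_7 on S is monochromatic.
For a fixed S, the K_7 on S has C(7, 2) = 21 edges. P[all 21 edges red] = (1/2)^21, and likewise for blue, so P[monochromatic] = 2·(1/2)^21 = 2^{1 − 21} = 1/1048576.
By linearity: E[X] = C(43, 7) · 2^{1 − 21} = 32224114 · 1/1048576 = 16112057/524288.
Numerically: E[X] ≈ 30.7313.

E[X] = C(43,7)·2^(1−C(7,2)) = 16112057/524288 ≈ 30.7313.


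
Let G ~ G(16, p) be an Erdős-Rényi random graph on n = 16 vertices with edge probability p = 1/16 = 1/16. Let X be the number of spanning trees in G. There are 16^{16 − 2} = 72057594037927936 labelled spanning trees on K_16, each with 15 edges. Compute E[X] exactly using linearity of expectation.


K_16 has 16^{16 − 2} = 72057594037927936 labelled spanning trees.
For each such spanning tree H, let X_H = 1 if all 15 edges of H are present in G. Then P[X_H = 1] = p^{15} = (1/16)^{15} = 1/1152921504606846976.
Summing the indicators: E[X] = Σ_H E[X_H] = 72057594037927936 · p^{15} = 72057594037927936 · 1/1152921504606846976 = 1/16.
Numerically: E[X] ≈ 0.0625.

E[X] = 72057594037927936 · (1/16)^{15} = 1/16 ≈ 0.0625.


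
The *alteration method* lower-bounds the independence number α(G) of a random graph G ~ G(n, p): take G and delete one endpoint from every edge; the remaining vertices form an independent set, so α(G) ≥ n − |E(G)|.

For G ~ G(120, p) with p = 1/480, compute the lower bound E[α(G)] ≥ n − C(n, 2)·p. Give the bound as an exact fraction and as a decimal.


E[|E(G)|] = C(120, 2)·p = 7140 · (1/480) = 119/8.
E[α(G)] ≥ n − E[|E(G)|] = 120 − 119/8 = 841/8.
Numerically: ≈ 105.1250.
(This is only a lower bound; the true E[α(G)] may be larger.)

E[α(G)] ≥ 841/8 ≈ 105.1250.


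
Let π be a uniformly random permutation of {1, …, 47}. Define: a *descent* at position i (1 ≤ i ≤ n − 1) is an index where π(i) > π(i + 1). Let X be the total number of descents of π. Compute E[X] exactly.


Write X = Σ X_I over i = 1, …, 46, with X_I the indicator of one descent.
There are 46 indicators.
For each fixed i, the pair (π(i), π(i+1)) is a uniformly random ordered pair of distinct values from {1, …, 47}; by symmetry P[π(i) > π(i+1)] = 1/2.
By linearity: E[X] = 46 · (1/2) = (47 − 1) · (1/2) = 23 ≈ 23.000.

E[X] = 23 = 23.000.


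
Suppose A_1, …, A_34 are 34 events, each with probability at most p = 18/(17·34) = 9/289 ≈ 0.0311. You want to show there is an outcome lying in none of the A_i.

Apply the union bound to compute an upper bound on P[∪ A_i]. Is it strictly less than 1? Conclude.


Union bound: P[∪_{i=1}^{34} A_i] ≤ Σ_i P[A_i] ≤ 34·p = 34·(9/289) = 18/17.
Numerically: 18/17 ≈ 1.0588.
Is 18/17 < 1? NO.
Since the bound 18/17 is ≥ 1, the union bound is uninformative here; it does NOT by itself certify existence.

34·p = 18/17 ≈ 1.0588; existence NOT certified by the union bound.


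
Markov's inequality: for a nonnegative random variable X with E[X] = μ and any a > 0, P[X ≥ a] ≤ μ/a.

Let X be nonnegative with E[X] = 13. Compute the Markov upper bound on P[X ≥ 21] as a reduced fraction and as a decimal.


μ = E[X] = 13, a = 21.
Markov: P[X ≥ 21] ≤ μ/a = (13)/21 = 13/21.
Numerically: ≈ 0.6190.
(Since a = 21 > μ = 13.0000, the bound 13/21 is < 1 and informative.)

P[X ≥ 21] ≤ 13/21 ≈ 0.6190.


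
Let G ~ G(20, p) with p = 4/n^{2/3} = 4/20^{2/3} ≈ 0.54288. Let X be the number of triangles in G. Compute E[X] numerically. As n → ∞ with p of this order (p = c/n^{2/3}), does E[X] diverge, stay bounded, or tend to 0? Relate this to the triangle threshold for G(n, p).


Number of potential triangles: C(20, 3) = 1140.
Each occurs with probability p³ ≈ (0.54288)³ ≈ 1.6000000e-01.
By linearity: E[X] = C(20, 3)·p³ ≈ 1140 · 1.6000000e-01 ≈ 182.40000.
Since α = 2/3 < 1, p = c/n^{2/3} ≫ 1/n is above the triangle threshold p ~ 1/n. Asymptotically E[X] ~ (c³/6)·n^{3(1−α)} = (4³/6)·n^{1} → ∞; triangles are abundant w.h.p.

E[X] ≈ 182.40000; in regime p = Θ(1/n^{2/3}) E[X] diverges (above the triangle threshold p ~ 1/n).


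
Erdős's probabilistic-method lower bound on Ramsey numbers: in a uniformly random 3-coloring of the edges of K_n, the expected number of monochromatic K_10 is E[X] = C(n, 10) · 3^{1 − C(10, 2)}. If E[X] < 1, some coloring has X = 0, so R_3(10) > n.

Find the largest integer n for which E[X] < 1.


We need C(n, 10) · 3^{1 − 45} < 1, i.e. C(n, 10) < 3^{45 − 1} = 984770902183611232881.
Check values of n near the boundary:
  n = 570: C(570, 10) = 921524823451961408691; 921524823451961408691 < 984770902183611232881? YES
  n = 571: C(571, 10) = 937951290893172842001; 937951290893172842001 < 984770902183611232881? YES
  n = 572: C(572, 10) = 954640815642161682606; 954640815642161682606 < 984770902183611232881? YES
  n = 573: C(573, 10) = 971597135635805762226; 971597135635805762226 < 984770902183611232881? YES
  n = 574: C(574, 10) = 988824035203816502691; 988824035203816502691 < 984770902183611232881? NO
  n = 575: C(575, 10) = 1006325345561406175305; 1006325345561406175305 < 984770902183611232881? NO
  n = 576: C(576, 10) = 1024104945306307344480; 1024104945306307344480 < 984770902183611232881? NO
The largest n with C(n, 10) < 984770902183611232881 is n = 573 (where E[X] = 35985079097622435638/36472996377170786403 ≈ 0.987). Hence R_3(10) > 573, i.e. R_3(10) ≥ 574.

Largest n = 573; hence R_3(10) > 573.


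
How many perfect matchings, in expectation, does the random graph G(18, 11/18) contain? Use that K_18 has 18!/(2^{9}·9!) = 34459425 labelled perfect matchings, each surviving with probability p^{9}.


K_18 has 18!/(2^{9}·9!) = 34459425 labelled perfect matchings.
For each such perfect matching H, let X_H = 1 if all 9 edges of H are present in G. Then P[X_H = 1] = p^{9} = (11/18)^{9} = 2357947691/198359290368.
By linearity: E[X] = Σ_H E[X_H] = 34459425 · p^{9} = 34459425 · 2357947691/198359290368 = 1003129896443675/2448880128.
Numerically: E[X] ≈ 4.1e+05.

E[X] = 34459425 · (11/18)^{9} = 1003129896443675/2448880128 ≈ 4.1e+05.


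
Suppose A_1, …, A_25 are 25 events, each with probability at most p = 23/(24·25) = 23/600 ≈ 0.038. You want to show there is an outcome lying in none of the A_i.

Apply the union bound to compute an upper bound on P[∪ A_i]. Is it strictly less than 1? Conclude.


Union bound: P[∪_{i=1}^{25} A_i] ≤ Σ_i P[A_i] ≤ 25·p = 25·(23/600) = 23/24.
Numerically: 23/24 ≈ 0.958.
Is 23/24 < 1? YES.
Since P[∪ A_i] ≤ 23/24 < 1, the complement has P[∩ A_i^c] ≥ 1 − 23/24 = 1/24 > 0, so some outcome avoids every A_i.

25·p = 23/24 ≈ 0.958; existence CERTIFIED by the union bound.


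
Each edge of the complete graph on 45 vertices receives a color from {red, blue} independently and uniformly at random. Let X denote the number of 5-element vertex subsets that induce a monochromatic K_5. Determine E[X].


Let X = Σ_S X_S over the C(45, 5) = 1221759 subsets S of size 5, where X_S = 1 if the K_5 on S is monochromatic.
For a fixed S, the K_5 on S has C(5, 2) = 10 edges. P[all 10 edges red] = (1/2)^10, and likewise for blue, so P[monochromatic] = 2·(1/2)^10 = 2^{1 − 10} = 1/512.
By linearity: E[X] = C(45, 5) · 2^{1 − 10} = 1221759 · 1/512 = 1221759/512.
Numerically: E[X] ≈ 2386.24805.

E[X] = C(45,5)·2^(1−C(5,2)) = 1221759/512 ≈ 2386.24805.


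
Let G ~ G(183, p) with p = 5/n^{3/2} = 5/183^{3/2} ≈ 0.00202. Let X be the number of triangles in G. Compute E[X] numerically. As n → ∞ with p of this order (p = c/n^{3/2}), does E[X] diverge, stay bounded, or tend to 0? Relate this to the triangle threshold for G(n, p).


Number of potential triangles: C(183, 3) = 1004731.
Each occurs with probability p³ ≈ (0.00202)³ ≈ 8.23911e-09.
By linearity: E[X] = C(183, 3)·p³ ≈ 1004731 · 8.23911e-09 ≈ 0.008.
Since α = 3/2 > 1, p = c/n^{3/2} = o(1/n) is below the triangle threshold p ~ 1/n. Asymptotically E[X] ~ (c³/6)·n^{3(1−α)} = (5³/6)·n^{-1.5} → 0, so by Markov's inequality G has no triangles w.h.p.

E[X] ≈ 0.008; in regime p = Θ(1/n^{3/2}) E[X] tends to 0 (below the triangle threshold p ~ 1/n).


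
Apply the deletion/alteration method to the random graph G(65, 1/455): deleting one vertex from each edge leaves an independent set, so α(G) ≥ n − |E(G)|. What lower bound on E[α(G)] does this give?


E[|E(G)|] = C(65, 2)·p = 2080 · (1/455) = 32/7.
E[α(G)] ≥ n − E[|E(G)|] = 65 − 32/7 = 423/7.
Numerically: ≈ 60.428571.
(This is only a lower bound; the true E[α(G)] may be larger.)

E[α(G)] ≥ 423/7 ≈ 60.428571.


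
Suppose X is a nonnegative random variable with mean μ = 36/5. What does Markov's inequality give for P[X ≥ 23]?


μ = E[X] = 36/5, a = 23.
Markov: P[X ≥ 23] ≤ μ/a = (36/5)/23 = 36/115.
Numerically: ≈ 0.313.
(Since a = 23 > μ = 7.200, the bound 36/115 is < 1 and informative.)

P[X ≥ 23] ≤ 36/115 ≈ 0.313.


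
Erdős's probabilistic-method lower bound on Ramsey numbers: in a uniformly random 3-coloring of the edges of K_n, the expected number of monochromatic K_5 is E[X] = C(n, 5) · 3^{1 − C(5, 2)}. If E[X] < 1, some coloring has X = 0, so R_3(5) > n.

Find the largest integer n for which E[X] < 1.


We need C(n, 5) · 3^{1 − 10} < 1, i.e. C(n, 5) < 3^{10 − 1} = 19683.
Check values of n near the boundary:
  n = 16: C(16, 5) = 4368; 4368 < 19683? YES
  n = 17: C(17, 5) = 6188; 6188 < 19683? YES
  n = 18: C(18, 5) = 8568; 8568 < 19683? YES
  n = 19: C(19, 5) = 11628; 11628 < 19683? YES
  n = 20: C(20, 5) = 15504; 15504 < 19683? YES
  n = 21: C(21, 5) = 20349; 20349 < 19683? NO
The largest n with C(n, 5) < 19683 is n = 20 (where E[X] = 5168/6561 ≈ 0.787685). Hence R_3(5) > 20, i.e. R_3(5) ≥ 21.

Largest n = 20; hence R_3(5) > 20.


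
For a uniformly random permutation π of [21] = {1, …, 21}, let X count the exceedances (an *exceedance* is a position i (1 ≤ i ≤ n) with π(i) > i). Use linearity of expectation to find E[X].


Write X = Σ_{i=1}^{21} X_i, where X_i = 1_{π(i) > i}.
For each fixed i, π(i) is uniform over {1, …, 21} (marginal of a uniform permutation), so P[π(i) > i] = (n − i)/n. Summing: Σ_{i=1}^{21} (n − i)/n = (0 + 1 + … + 20)/21 = 21(21 − 1)/(2·21) = (21 − 1)/2.
Hence E[X] = Σ_{i=1}^{21} (21 − i)/21 = 10 ≈ 10.00000.

E[X] = 10 = 10.00000.


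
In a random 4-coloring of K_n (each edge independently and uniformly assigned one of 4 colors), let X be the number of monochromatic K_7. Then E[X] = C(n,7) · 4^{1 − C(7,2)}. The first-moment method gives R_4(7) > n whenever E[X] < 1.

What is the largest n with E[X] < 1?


We need C(n, 7) · 4^{1 − 21} < 1, i.e. C(n, 7) < 4^{21 − 1} = 1099511627776.
Check values of n near the boundary:
  n = 176: C(176, 7) = 919790691600; 919790691600 < 1099511627776? YES
  n = 177: C(177, 7) = 957664425960; 957664425960 < 1099511627776? YES
  n = 178: C(178, 7) = 996867063280; 996867063280 < 1099511627776? YES
  n = 179: C(179, 7) = 1037437234460; 1037437234460 < 1099511627776? YES
  n = 180: C(180, 7) = 1079414463600; 1079414463600 < 1099511627776? YES
  n = 181: C(181, 7) = 1122839183400; 1122839183400 < 1099511627776? NO
The largest n with C(n, 7) < 1099511627776 is n = 180 (where E[X] = 67463403975/68719476736 ≈ 0.9817). Hence R_4(7) > 180, i.e. R_4(7) ≥ 181.

Largest n = 180; hence R_4(7) > 180.


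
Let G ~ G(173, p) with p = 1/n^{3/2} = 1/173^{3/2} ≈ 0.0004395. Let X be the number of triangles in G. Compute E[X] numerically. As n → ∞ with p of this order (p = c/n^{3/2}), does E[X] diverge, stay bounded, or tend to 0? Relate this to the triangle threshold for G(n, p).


Number of potential triangles: C(173, 3) = 848046.
Each occurs with probability p³ ≈ (0.0004395)³ ≈ 8.487749e-11.
By linearity: E[X] = C(173, 3)·p³ ≈ 848046 · 8.487749e-11 ≈ 0.0001.
Since α = 3/2 > 1, p = c/n^{3/2} = o(1/n) is below the triangle threshold p ~ 1/n. Asymptotically E[X] ~ (c³/6)·n^{3(1−α)} = (1³/6)·n^{-1.5} → 0, so by Markov's inequality G has no triangles w.h.p.

E[X] ≈ 0.0001; in regime p = Θ(1/n^{3/2}) E[X] tends to 0 (below the triangle threshold p ~ 1/n).


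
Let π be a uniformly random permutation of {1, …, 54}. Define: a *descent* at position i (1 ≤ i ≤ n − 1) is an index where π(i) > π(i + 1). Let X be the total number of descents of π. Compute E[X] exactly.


Write X = Σ X_I over i = 1, …, 53, with X_I the indicator of one descent.
There are 53 indicators.
For each fixed i, the pair (π(i), π(i+1)) is a uniformly random ordered pair of distinct values from {1, …, 54}; by symmetry P[π(i) > π(i+1)] = 1/2.
By linearity: E[X] = 53 · (1/2) = (54 − 1) · (1/2) = 53/2 ≈ 26.5000.

E[X] = 53/2 = 26.5000.


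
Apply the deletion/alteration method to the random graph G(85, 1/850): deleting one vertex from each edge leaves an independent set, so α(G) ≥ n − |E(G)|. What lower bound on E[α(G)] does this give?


E[|E(G)|] = C(85, 2)·p = 3570 · (1/850) = 21/5.
E[α(G)] ≥ n − E[|E(G)|] = 85 − 21/5 = 404/5.
Numerically: ≈ 80.8000.
(This is only a lower bound; the true E[α(G)] may be larger.)

E[α(G)] ≥ 404/5 ≈ 80.8000.


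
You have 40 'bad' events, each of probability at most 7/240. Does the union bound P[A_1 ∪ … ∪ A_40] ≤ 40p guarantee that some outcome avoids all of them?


Union bound: P[∪_{i=1}^{40} A_i] ≤ Σ_i P[A_i] ≤ 40·p = 40·(7/240) = 7/6.
Numerically: 7/6 ≈ 1.1666667.
Is 7/6 < 1? NO.
Since the bound 7/6 is ≥ 1, the union bound is uninformative here; it does NOT by itself certify existence.

40·p = 7/6 ≈ 1.1666667; existence NOT certified by the union bound.


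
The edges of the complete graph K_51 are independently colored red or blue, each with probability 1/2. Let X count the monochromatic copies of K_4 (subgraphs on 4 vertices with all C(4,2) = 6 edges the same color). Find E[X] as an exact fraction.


Let X = Σ_S X_S over the C(51, 4) = 249900 subsets S of size 4, where X_S = 1 if the K_4 on S is monochromatic.
For a fixed S, the K_4 on S has C(4, 2) = 6 edges. P[all 6 edges red] = (1/2)^6, and likewise for blue, so P[monochromatic] = 2·(1/2)^6 = 2^{1 − 6} = 1/32.
By linearity: E[X] = C(51, 4) · 2^{1 − 6} = 249900 · 1/32 = 62475/8.
Numerically: E[X] ≈ 7809.37500.

E[X] = C(51,4)·2^(1−C(4,2)) = 62475/8 ≈ 7809.37500.


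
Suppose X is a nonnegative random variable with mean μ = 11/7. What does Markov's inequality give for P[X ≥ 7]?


μ = E[X] = 11/7, a = 7.
Markov: P[X ≥ 7] ≤ μ/a = (11/7)/7 = 11/49.
Numerically: ≈ 0.224.
(Since a = 7 > μ = 1.571, the bound 11/49 is < 1 and informative.)

P[X ≥ 7] ≤ 11/49 ≈ 0.224.


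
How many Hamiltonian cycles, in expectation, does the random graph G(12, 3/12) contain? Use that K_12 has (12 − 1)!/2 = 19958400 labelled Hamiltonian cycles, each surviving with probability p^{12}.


K_12 has (12 − 1)!/2 = 19958400 labelled Hamiltonian cycles.
For each such Hamiltonian cycle H, let X_H = 1 if all 12 edges of H are present in G. Then P[X_H = 1] = p^{12} = (1/4)^{12} = 1/16777216.
Summing the indicators: E[X] = Σ_H E[X_H] = 19958400 · p^{12} = 19958400 · 1/16777216 = 155925/131072.
Numerically: E[X] ≈ 1.1896.

E[X] = 19958400 · (1/4)^{12} = 155925/131072 ≈ 1.1896.


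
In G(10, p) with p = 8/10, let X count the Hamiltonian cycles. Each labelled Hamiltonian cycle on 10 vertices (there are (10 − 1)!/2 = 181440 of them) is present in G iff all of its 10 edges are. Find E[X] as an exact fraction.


K_10 has (10 − 1)!/2 = 181440 labelled Hamiltonian cycles.
For each such Hamiltonian cycle H, let X_H = 1 if all 10 edges of H are present in G. Then P[X_H = 1] = p^{10} = (4/5)^{10} = 1048576/9765625.
Summing the indicators: E[X] = Σ_H E[X_H] = 181440 · p^{10} = 181440 · 1048576/9765625 = 38050725888/1953125.
Numerically: E[X] ≈ 1.95e+04.

E[X] = 181440 · (4/5)^{10} = 38050725888/1953125 ≈ 1.95e+04.


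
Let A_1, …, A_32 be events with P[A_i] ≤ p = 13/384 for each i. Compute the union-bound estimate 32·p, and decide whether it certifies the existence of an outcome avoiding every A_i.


Union bound: P[∪_{i=1}^{32} A_i] ≤ Σ_i P[A_i] ≤ 32·p = 32·(13/384) = 13/12.
Numerically: 13/12 ≈ 1.08333.
Is 13/12 < 1? NO.
Since the bound 13/12 is ≥ 1, the union bound is uninformative here; it does NOT by itself certify existence.

32·p = 13/12 ≈ 1.08333; existence NOT certified by the union bound.


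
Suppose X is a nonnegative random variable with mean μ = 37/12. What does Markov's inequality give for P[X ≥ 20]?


μ = E[X] = 37/12, a = 20.
Markov: P[X ≥ 20] ≤ μ/a = (37/12)/20 = 37/240.
Numerically: ≈ 0.154.
(Since a = 20 > μ = 3.083, the bound 37/240 is < 1 and informative.)

P[X ≥ 20] ≤ 37/240 ≈ 0.154.


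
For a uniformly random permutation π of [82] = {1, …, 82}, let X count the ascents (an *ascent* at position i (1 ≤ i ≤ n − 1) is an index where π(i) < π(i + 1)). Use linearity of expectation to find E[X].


Write X = Σ X_I over i = 1, …, 81, with X_I the indicator of one ascent.
There are 81 indicators.
For each fixed i, the pair (π(i), π(i+1)) is a uniformly random ordered pair of distinct values from {1, …, 82}; by symmetry P[π(i) < π(i+1)] = 1/2.
By linearity: E[X] = 81 · (1/2) = (82 − 1) · (1/2) = 81/2 ≈ 40.5000.

E[X] = 81/2 = 40.5000.


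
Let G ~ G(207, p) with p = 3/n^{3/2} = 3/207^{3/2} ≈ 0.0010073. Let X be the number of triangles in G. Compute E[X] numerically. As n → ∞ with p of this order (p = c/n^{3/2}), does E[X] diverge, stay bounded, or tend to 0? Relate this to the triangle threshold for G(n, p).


Number of potential triangles: C(207, 3) = 1456935.
Each occurs with probability p³ ≈ (0.0010073)³ ≈ 1.0221090e-09.
By linearity: E[X] = C(207, 3)·p³ ≈ 1456935 · 1.0221090e-09 ≈ 0.00149.
Since α = 3/2 > 1, p = c/n^{3/2} = o(1/n) is below the triangle threshold p ~ 1/n. Asymptotically E[X] ~ (c³/6)·n^{3(1−α)} = (3³/6)·n^{-1.5} → 0, so by Markov's inequality G has no triangles w.h.p.

E[X] ≈ 0.00149; in regime p = Θ(1/n^{3/2}) E[X] tends to 0 (below the triangle threshold p ~ 1/n).


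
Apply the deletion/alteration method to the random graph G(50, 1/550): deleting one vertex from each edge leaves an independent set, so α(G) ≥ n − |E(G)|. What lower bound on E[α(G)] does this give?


E[|E(G)|] = C(50, 2)·p = 1225 · (1/550) = 49/22.
E[α(G)] ≥ n − E[|E(G)|] = 50 − 49/22 = 1051/22.
Numerically: ≈ 47.773.
(This is only a lower bound; the true E[α(G)] may be larger.)

E[α(G)] ≥ 1051/22 ≈ 47.773.


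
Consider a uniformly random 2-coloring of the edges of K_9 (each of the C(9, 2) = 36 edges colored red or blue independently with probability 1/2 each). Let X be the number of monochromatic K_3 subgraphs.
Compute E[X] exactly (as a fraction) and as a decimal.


Let X = Σ_S X_S over the C(9, 3) = 84 subsets S of size 3, where X_S = 1 if the K_3 on S is monochromatic.
For a fixed S, the K_3 on S has C(3, 2) = 3 edges. P[all 3 edges red] = (1/2)^3, and likewise for blue, so P[monochromatic] = 2·(1/2)^3 = 2^{1 − 3} = 1/4.
By linearity: E[X] = C(9, 3) · 2^{1 − 3} = 84 · 1/4 = 21.
Numerically: E[X] ≈ 21.00000.

E[X] = C(9,3)·2^(1−C(3,2)) = 21 ≈ 21.00000.


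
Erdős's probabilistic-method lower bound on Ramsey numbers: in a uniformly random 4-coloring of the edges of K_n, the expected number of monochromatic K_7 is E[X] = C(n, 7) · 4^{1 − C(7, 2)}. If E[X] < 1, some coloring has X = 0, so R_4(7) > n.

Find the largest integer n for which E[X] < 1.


We need C(n, 7) · 4^{1 − 21} < 1, i.e. C(n, 7) < 4^{21 − 1} = 1099511627776.
Check values of n near the boundary:
  n = 177: C(177, 7) = 957664425960; 957664425960 < 1099511627776? YES
  n = 178: C(178, 7) = 996867063280; 996867063280 < 1099511627776? YES
  n = 179: C(179, 7) = 1037437234460; 1037437234460 < 1099511627776? YES
  n = 180: C(180, 7) = 1079414463600; 1079414463600 < 1099511627776? YES
  n = 181: C(181, 7) = 1122839183400; 1122839183400 < 1099511627776? NO
  n = 182: C(182, 7) = 1167752750736; 1167752750736 < 1099511627776? NO
  n = 183: C(183, 7) = 1214197462413; 1214197462413 < 1099511627776? NO
The largest n with C(n, 7) < 1099511627776 is n = 180 (where E[X] = 67463403975/68719476736 ≈ 0.9817). Hence R_4(7) > 180, i.e. R_4(7) ≥ 181.

Largest n = 180; hence R_4(7) > 180.


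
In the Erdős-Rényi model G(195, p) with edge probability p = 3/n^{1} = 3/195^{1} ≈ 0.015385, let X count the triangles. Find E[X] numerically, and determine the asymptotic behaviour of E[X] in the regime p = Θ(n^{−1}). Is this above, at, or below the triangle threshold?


Number of potential triangles: C(195, 3) = 1216865.
Each occurs with probability p³ ≈ (0.015385)³ ≈ 3.6413291e-06.
By linearity: E[X] = C(195, 3)·p³ ≈ 1216865 · 3.6413291e-06 ≈ 4.43101.
Here α = 1, so p = 3/n is exactly at the triangle threshold p ~ 1/n. Asymptotically E[X] → c³/6 = 3³/6 = 9/2 ≈ 4.50000, a bounded constant. In this regime the triangle count is asymptotically Poisson(c³/6).

E[X] ≈ 4.43101; in regime p = Θ(1/n^{1}) E[X] stays bounded (at the triangle threshold p ~ 1/n).


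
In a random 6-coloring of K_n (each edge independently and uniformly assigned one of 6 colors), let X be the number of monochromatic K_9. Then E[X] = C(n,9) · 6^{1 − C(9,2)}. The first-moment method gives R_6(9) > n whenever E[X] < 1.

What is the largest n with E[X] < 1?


We need C(n, 9) · 6^{1 − 36} < 1, i.e. C(n, 9) < 6^{36 − 1} = 1719070799748422591028658176.
Check values of n near the boundary:
  n = 4405: C(4405, 9) = 1706862792900636302463627150; 1706862792900636302463627150 < 1719070799748422591028658176? YES
  n = 4406: C(4406, 9) = 1710356485221788389505285700; 1710356485221788389505285700 < 1719070799748422591028658176? YES
  n = 4407: C(4407, 9) = 1713856532599459170657070050; 1713856532599459170657070050 < 1719070799748422591028658176? YES
  n = 4408: C(4408, 9) = 1717362945146264156457459600; 1717362945146264156457459600 < 1719070799748422591028658176? YES
  n = 4409: C(4409, 9) = 1720875732988608787686577131; 1720875732988608787686577131 < 1719070799748422591028658176? NO
The largest n with C(n, 9) < 1719070799748422591028658176 is n = 4408 (where E[X] = 35778394690547169926197075/35813974994758803979763712 ≈ 0.9990). Hence R_6(9) > 4408, i.e. R_6(9) ≥ 4409.

Largest n = 4408; hence R_6(9) > 4408.


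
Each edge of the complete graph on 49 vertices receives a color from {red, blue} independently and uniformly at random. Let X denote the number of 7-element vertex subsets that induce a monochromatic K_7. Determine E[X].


Let X = Σ_S X_S over the C(49, 7) = 85900584 subsets S of size 7, where X_S = 1 if the K_7 on S is monochromatic.
For a fixed S, the K_7 on S has C(7, 2) = 21 edges. P[all 21 edges red] = (1/2)^21, and likewise for blue, so P[monochromatic] = 2·(1/2)^21 = 2^{1 − 21} = 1/1048576.
By linearity: E[X] = C(49, 7) · 2^{1 − 21} = 85900584 · 1/1048576 = 10737573/131072.
Numerically: E[X] ≈ 81.921.

E[X] = C(49,7)·2^(1−C(7,2)) = 10737573/131072 ≈ 81.921.


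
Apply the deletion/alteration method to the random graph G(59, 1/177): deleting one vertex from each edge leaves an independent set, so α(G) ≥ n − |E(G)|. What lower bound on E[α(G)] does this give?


E[|E(G)|] = C(59, 2)·p = 1711 · (1/177) = 29/3.
E[α(G)] ≥ n − E[|E(G)|] = 59 − 29/3 = 148/3.
Numerically: ≈ 49.333.
(This is only a lower bound; the true E[α(G)] may be larger.)

E[α(G)] ≥ 148/3 ≈ 49.333.


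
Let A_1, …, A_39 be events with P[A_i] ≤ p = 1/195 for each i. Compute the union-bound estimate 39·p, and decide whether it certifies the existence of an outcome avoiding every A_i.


Union bound: P[∪_{i=1}^{39} A_i] ≤ Σ_i P[A_i] ≤ 39·p = 39·(1/195) = 1/5.
Numerically: 1/5 ≈ 0.200.
Is 1/5 < 1? YES.
Since P[∪ A_i] ≤ 1/5 < 1, the complement has P[∩ A_i^c] ≥ 1 − 1/5 = 4/5 > 0, so some outcome avoids every A_i.

39·p = 1/5 ≈ 0.200; existence CERTIFIED by the union bound.


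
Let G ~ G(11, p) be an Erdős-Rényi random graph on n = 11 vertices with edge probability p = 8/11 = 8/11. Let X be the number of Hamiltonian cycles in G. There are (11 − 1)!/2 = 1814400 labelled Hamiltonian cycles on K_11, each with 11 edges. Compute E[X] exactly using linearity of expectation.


K_11 has (11 − 1)!/2 = 1814400 labelled Hamiltonian cycles.
For each such Hamiltonian cycle H, let X_H = 1 if all 11 edges of H are present in G. Then P[X_H = 1] = p^{11} = (8/11)^{11} = 8589934592/285311670611.
By linearity of expectation: E[X] = Σ_H E[X_H] = 1814400 · p^{11} = 1814400 · 8589934592/285311670611 = 15585577323724800/285311670611.
Numerically: E[X] ≈ 54626.5.

E[X] = 1814400 · (8/11)^{11} = 15585577323724800/285311670611 ≈ 54626.5.


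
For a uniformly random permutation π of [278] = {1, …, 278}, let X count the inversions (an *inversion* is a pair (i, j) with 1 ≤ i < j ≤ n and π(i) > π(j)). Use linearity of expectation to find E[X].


Write X = Σ X_I over the C(278, 2) = 38503 pairs i < j, with X_I the indicator of one inversion.
There are 38503 indicators.
For each fixed pair i < j, the values π(i) and π(j) are two distinct elements of {1, …, 278} in uniformly random order; by symmetry P[π(i) > π(j)] = 1/2.
By linearity: E[X] = 38503 · (1/2) = C(278, 2) · (1/2) = 38503/2 = 38503/2 ≈ 19251.500000.

E[X] = 38503/2 = 19251.500000.


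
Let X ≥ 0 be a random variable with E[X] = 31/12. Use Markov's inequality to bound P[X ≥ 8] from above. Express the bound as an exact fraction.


μ = E[X] = 31/12, a = 8.
Markov: P[X ≥ 8] ≤ μ/a = (31/12)/8 = 31/96.
Numerically: ≈ 0.3229.
(Since a = 8 > μ = 2.5833, the bound 31/96 is < 1 and informative.)

P[X ≥ 8] ≤ 31/96 ≈ 0.3229.


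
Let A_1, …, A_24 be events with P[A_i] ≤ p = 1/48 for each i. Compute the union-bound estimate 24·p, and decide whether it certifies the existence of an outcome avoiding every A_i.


Union bound: P[∪_{i=1}^{24} A_i] ≤ Σ_i P[A_i] ≤ 24·p = 24·(1/48) = 1/2.
Numerically: 1/2 ≈ 0.5000000.
Is 1/2 < 1? YES.
Since P[∪ A_i] ≤ 1/2 < 1, the complement has P[∩ A_i^c] ≥ 1 − 1/2 = 1/2 > 0, so some outcome avoids every A_i.

24·p = 1/2 ≈ 0.5000000; existence CERTIFIED by the union bound.


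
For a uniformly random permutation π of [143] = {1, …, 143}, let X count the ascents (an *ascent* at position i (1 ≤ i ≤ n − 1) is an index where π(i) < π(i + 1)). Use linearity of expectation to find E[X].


Write X = Σ X_I over i = 1, …, 142, with X_I the indicator of one ascent.
There are 142 indicators.
For each fixed i, the pair (π(i), π(i+1)) is a uniformly random ordered pair of distinct values from {1, …, 143}; by symmetry P[π(i) < π(i+1)] = 1/2.
By linearity: E[X] = 142 · (1/2) = (143 − 1) · (1/2) = 71 ≈ 71.00000.

E[X] = 71 = 71.00000.


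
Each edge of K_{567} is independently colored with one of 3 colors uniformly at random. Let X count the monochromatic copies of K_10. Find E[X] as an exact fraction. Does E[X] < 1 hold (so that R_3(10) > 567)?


E[X] = C(567, 10) · 3^{1 − 45} = 873787071273467749398 · 3^{−44} = 873787071273467749398/984770902183611232881.
As a reduced fraction: E[X] = 10787494707079848758/12157665459056928801 ≈ 0.8872998.
Is E[X] < 1? YES.
Since E[X] < 1, there exists a 3-coloring of K_{567} with no monochromatic K_10; hence R_3(10) > 567.

E[X] = 10787494707079848758/12157665459056928801 ≈ 0.8872998; E[X] < 1, so R_3(10) > 567.


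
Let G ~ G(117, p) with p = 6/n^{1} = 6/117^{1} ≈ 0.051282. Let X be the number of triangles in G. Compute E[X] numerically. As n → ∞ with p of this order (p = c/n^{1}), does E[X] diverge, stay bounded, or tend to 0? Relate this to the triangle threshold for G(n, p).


Number of potential triangles: C(117, 3) = 260130.
Each occurs with probability p³ ≈ (0.051282)³ ≈ 1.3486404e-04.
By linearity: E[X] = C(117, 3)·p³ ≈ 260130 · 1.3486404e-04 ≈ 35.08218.
Here α = 1, so p = 6/n is exactly at the triangle threshold p ~ 1/n. Asymptotically E[X] → c³/6 = 6³/6 = 36 ≈ 36.00000, a bounded constant. In this regime the triangle count is asymptotically Poisson(c³/6).

E[X] ≈ 35.08218; in regime p = Θ(1/n^{1}) E[X] stays bounded (at the triangle threshold p ~ 1/n).


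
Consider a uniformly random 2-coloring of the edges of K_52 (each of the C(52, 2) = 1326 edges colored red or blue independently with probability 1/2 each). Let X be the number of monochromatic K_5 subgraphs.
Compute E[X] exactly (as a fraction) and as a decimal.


Let X = Σ_S X_S over the C(52, 5) = 2598960 subsets S of size 5, where X_S = 1 if the K_5 on S is monochromatic.
For a fixed S, the K_5 on S has C(5, 2) = 10 edges. P[all 10 edges red] = (1/2)^10, and likewise for blue, so P[monochromatic] = 2·(1/2)^10 = 2^{1 − 10} = 1/512.
Summing: E[X] = C(52, 5) · 2^{1 − 10} = 2598960 · 1/512 = 162435/32.
Numerically: E[X] ≈ 5076.09375.

E[X] = C(52,5)·2^(1−C(5,2)) = 162435/32 ≈ 5076.09375.


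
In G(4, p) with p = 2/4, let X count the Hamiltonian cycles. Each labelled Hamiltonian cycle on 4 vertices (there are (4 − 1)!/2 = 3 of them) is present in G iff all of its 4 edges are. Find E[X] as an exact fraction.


K_4 has (4 − 1)!/2 = 3 labelled Hamiltonian cycles.
For each such Hamiltonian cycle H, let X_H = 1 if all 4 edges of H are present in G. Then P[X_H = 1] = p^{4} = (1/2)^{4} = 1/16.
Summing the indicators: E[X] = Σ_H E[X_H] = 3 · p^{4} = 3 · 1/16 = 3/16.
Numerically: E[X] ≈ 0.1875.

E[X] = 3 · (1/2)^{4} = 3/16 ≈ 0.1875.


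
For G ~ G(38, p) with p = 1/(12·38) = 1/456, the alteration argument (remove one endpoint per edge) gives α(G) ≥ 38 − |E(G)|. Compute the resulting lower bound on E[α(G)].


E[|E(G)|] = C(38, 2)·p = 703 · (1/456) = 37/24.
E[α(G)] ≥ n − E[|E(G)|] = 38 − 37/24 = 875/24.
Numerically: ≈ 36.45833.
(This is only a lower bound; the true E[α(G)] may be larger.)

E[α(G)] ≥ 875/24 ≈ 36.45833.


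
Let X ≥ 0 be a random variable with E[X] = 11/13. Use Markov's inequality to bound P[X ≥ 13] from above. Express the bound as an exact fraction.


μ = E[X] = 11/13, a = 13.
Markov: P[X ≥ 13] ≤ μ/a = (11/13)/13 = 11/169.
Numerically: ≈ 0.0651.
(Since a = 13 > μ = 0.8462, the bound 11/169 is < 1 and informative.)

P[X ≥ 13] ≤ 11/169 ≈ 0.0651.


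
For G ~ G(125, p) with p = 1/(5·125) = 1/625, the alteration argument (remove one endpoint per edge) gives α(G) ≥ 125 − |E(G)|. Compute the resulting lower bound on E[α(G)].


E[|E(G)|] = C(125, 2)·p = 7750 · (1/625) = 62/5.
E[α(G)] ≥ n − E[|E(G)|] = 125 − 62/5 = 563/5.
Numerically: ≈ 112.6000.
(This is only a lower bound; the true E[α(G)] may be larger.)

E[α(G)] ≥ 563/5 ≈ 112.6000.


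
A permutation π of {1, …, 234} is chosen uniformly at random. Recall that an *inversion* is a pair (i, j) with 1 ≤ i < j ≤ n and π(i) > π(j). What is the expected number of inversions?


Write X = Σ X_I over the C(234, 2) = 27261 pairs i < j, with X_I the indicator of one inversion.
There are 27261 indicators.
For each fixed pair i < j, the values π(i) and π(j) are two distinct elements of {1, …, 234} in uniformly random order; by symmetry P[π(i) > π(j)] = 1/2.
By linearity: E[X] = 27261 · (1/2) = C(234, 2) · (1/2) = 27261/2 = 27261/2 ≈ 13630.5000.

E[X] = 27261/2 = 13630.5000.


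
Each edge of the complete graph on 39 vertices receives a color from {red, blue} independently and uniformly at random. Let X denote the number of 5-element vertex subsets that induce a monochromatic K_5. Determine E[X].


Let X = Σ_S X_S over the C(39, 5) = 575757 subsets S of size 5, where X_S = 1 if the K_5 on S is monochromatic.
For a fixed S, the K_5 on S has C(5, 2) = 10 edges. P[all 10 edges red] = (1/2)^10, and likewise for blue, so P[monochromatic] = 2·(1/2)^10 = 2^{1 − 10} = 1/512.
By linearity of expectation: E[X] = C(39, 5) · 2^{1 − 10} = 575757 · 1/512 = 575757/512.
Numerically: E[X] ≈ 1124.52539.

E[X] = C(39,5)·2^(1−C(5,2)) = 575757/512 ≈ 1124.52539.


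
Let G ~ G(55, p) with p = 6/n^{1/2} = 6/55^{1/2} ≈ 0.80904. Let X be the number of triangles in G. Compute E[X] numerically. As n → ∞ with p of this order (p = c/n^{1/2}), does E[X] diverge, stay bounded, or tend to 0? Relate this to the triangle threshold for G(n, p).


Number of potential triangles: C(55, 3) = 26235.
Each occurs with probability p³ ≈ (0.80904)³ ≈ 5.29553347e-01.
By linearity: E[X] = C(55, 3)·p³ ≈ 26235 · 5.29553347e-01 ≈ 13892.832046.
Since α = 1/2 < 1, p = c/n^{1/2} ≫ 1/n is above the triangle threshold p ~ 1/n. Asymptotically E[X] ~ (c³/6)·n^{3(1−α)} = (6³/6)·n^{1.5} → ∞; triangles are abundant w.h.p.

E[X] ≈ 13892.832046; in regime p = Θ(1/n^{1/2}) E[X] diverges (above the triangle threshold p ~ 1/n).


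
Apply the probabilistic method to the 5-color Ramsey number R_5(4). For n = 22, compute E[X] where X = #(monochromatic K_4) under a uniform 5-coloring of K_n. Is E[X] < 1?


E[X] = C(22, 4) · 5^{1 − 6} = 7315 · 5^{−5} = 7315/3125.
As a reduced fraction: E[X] = 1463/625 ≈ 2.3408000.
Is E[X] < 1? NO.
Since E[X] ≥ 1, the first-moment bound is inconclusive at n = 22; it does NOT by itself certify R_5(4) > 22.

E[X] = 1463/625 ≈ 2.3408000; E[X] ≥ 1; first-moment method inconclusive here.


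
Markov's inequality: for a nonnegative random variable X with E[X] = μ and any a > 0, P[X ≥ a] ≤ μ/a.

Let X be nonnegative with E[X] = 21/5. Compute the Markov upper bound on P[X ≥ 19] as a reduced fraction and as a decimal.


μ = E[X] = 21/5, a = 19.
Markov: P[X ≥ 19] ≤ μ/a = (21/5)/19 = 21/95.
Numerically: ≈ 0.2211.
(Since a = 19 > μ = 4.2000, the bound 21/95 is < 1 and informative.)

P[X ≥ 19] ≤ 21/95 ≈ 0.2211.


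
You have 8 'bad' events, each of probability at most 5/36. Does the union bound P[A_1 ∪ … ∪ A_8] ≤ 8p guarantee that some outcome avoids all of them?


Union bound: P[∪_{i=1}^{8} A_i] ≤ Σ_i P[A_i] ≤ 8·p = 8·(5/36) = 10/9.
Numerically: 10/9 ≈ 1.111111.
Is 10/9 < 1? NO.
Since the bound 10/9 is ≥ 1, the union bound is uninformative here; it does NOT by itself certify existence.

8·p = 10/9 ≈ 1.111111; existence NOT certified by the union bound.
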